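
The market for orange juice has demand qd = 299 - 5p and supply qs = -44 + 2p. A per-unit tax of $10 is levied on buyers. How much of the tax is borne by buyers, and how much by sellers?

Pre-tax equilibrium: p* = 49, q* = 54.
Tax on buyers shifts demand to qd = 299 − 5(p + 10) = 249 - 5p.
249 - 5p = -44 + 2p gives seller price ps = 293/7; buyers pay pb = 293/7 + 10 = 363/7.
New quantity: q = 299 − 5(363/7) = 278/7.
Buyer burden = 363/7 − 49 = 20/7; seller burden = 49 − 293/7 = 50/7.

Buyers bear 20/7, sellers bear 50/7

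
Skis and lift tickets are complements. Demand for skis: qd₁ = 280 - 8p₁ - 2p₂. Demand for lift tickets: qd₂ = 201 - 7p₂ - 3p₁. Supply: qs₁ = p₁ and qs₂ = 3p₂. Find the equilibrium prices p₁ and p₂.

p₁ = 1199/42, p₂ = 323/28

Market 1: 280 - 8p₁ - 2p₂ = p₁ → 9p₁ + 2p₂ = 280.
Market 2: 10p₂ + 3p₁ = 201.
Eliminating p₂: 10×(1) − 2×(2) gives 84p₁ = 2398, so p₁ = 1199/42.
Back-substitute into (2): p₂ = (201 − 3×1199/42) / 10 = 323/28.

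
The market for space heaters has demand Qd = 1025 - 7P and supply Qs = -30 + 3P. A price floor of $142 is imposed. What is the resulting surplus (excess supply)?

Equilibrium price would be P* = 105.5, so the floor at 142 binds.
At P = 142: Qd = 31, Qs = 396.
Surplus = 396 − 31 = 365.

Surplus = 365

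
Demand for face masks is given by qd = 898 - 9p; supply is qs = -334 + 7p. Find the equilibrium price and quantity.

Set qd = qs: 898 - 9p = -334 + 7p.
1232 = 16p, so p* = 77.
q* = 898 − 9(77) = 205.

p* = 77, q* = 205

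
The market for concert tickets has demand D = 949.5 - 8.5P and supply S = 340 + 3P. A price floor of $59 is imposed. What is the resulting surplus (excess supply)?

Surplus = 69

Equilibrium price would be P* = 53, so the floor at 59 binds.
At P = 59: D = 448, S = 517.
Surplus = 517 − 448 = 69.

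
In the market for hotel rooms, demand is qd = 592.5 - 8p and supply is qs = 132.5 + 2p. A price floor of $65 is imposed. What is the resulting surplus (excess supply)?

Surplus = 190

Equilibrium price would be p* = 46, so the floor at 65 binds.
At p = 65: qd = 72.5, qs = 262.5.
Surplus = 262.5 − 72.5 = 190.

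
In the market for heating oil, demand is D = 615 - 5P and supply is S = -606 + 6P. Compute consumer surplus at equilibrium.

Equilibrium: 615 - 5P = -606 + 6P gives P* = 111, Q* = 60.
Demand choke price (D = 0): P = 123.
CS = ½(123 − 111)(60) = 360.

Consumer surplus = 360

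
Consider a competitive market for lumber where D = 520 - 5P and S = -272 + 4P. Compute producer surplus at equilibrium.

Equilibrium: 520 - 5P = -272 + 4P gives P* = 88, Q* = 80.
Supply starts at P = 68 (where S = 0).
PS = ½(88 − 68)(80) = 800.

Producer surplus = 800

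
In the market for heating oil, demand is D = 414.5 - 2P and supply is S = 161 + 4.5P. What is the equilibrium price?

Set D = S: 414.5 - 2P = 161 + 4.5P.
253.5 = 6.5P, so P* = 39.
Q* = 414.5 − 2(39) = 336.5.

P* = 39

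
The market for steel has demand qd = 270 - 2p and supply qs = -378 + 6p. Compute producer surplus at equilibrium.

Producer surplus = 972

Equilibrium: 270 - 2p = -378 + 6p gives p* = 81, q* = 108.
Supply starts at p = 63 (where qs = 0).
PS = ½(81 − 63)(108) = 972.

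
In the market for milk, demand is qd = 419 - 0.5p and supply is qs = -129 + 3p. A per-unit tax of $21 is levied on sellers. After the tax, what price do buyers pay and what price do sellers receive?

Buyers pay 1222/7, sellers receive 1075/7

Pre-tax equilibrium: p* = 1096/7, q* = 2385/7.
Tax on sellers shifts supply to qs = -129 + 3(p − 21) = -192 + 3p.
419 - 0.5p = -192 + 3p gives buyer price pb = 1222/7; sellers receive ps = 1222/7 − 21 = 1075/7.
New quantity: q = 419 − 0.5(1222/7) = 2322/7.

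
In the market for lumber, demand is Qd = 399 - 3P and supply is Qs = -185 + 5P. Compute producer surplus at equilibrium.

Producer surplus = 3240

Equilibrium: 399 - 3P = -185 + 5P gives P* = 73, Q* = 180.
Supply starts at P = 37 (where Qs = 0).
PS = ½(73 − 37)(180) = 3240.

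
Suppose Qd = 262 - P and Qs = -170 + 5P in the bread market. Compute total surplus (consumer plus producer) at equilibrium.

Equilibrium: 262 - P = -170 + 5P gives P* = 72, Q* = 190.
Demand choke price: P = 262; supply starts at P = 34.
CS = ½(262 − 72)(190) = 18050; PS = ½(72 − 34)(190) = 3610.

Total surplus = 21660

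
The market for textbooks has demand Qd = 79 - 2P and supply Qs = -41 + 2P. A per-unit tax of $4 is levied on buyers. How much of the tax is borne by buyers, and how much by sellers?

Pre-tax equilibrium: P* = 30, Q* = 19.
Tax on buyers shifts demand to Qd = 79 − 2(P + 4) = 71 - 2P.
71 - 2P = -41 + 2P gives seller price Ps = 28; buyers pay Pb = 28 + 4 = 32.
New quantity: Q = 79 − 2(32) = 15.
Buyer burden = 32 − 30 = 2; seller burden = 30 − 28 = 2.

Buyers bear $2, sellers bear $2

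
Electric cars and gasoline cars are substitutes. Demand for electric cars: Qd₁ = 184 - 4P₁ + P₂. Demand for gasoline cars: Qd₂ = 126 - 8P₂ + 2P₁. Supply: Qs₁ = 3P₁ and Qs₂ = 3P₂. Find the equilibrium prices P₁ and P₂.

P₁ = 86/3, P₂ = 50/3

Market 1: 184 - 4P₁ + P₂ = 3P₁ → 7P₁ - P₂ = 184.
Market 2: 11P₂ - 2P₁ = 126.
Eliminating P₂: 11×(1) + 1×(2) gives 75P₁ = 2150, so P₁ = 86/3.
Back-substitute into (2): P₂ = (126 + 2×86/3) / 11 = 50/3.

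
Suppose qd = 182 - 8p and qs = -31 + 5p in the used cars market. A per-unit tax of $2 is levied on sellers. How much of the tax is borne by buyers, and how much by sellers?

Buyers bear 10/13, sellers bear 16/13

Pre-tax equilibrium: p* = 213/13, q* = 662/13.
Tax on sellers shifts supply to qs = -31 + 5(p − 2) = -41 + 5p.
182 - 8p = -41 + 5p gives buyer price pb = 223/13; sellers receive ps = 223/13 − 2 = 197/13.
New quantity: q = 182 − 8(223/13) = 582/13.
Buyer burden = 223/13 − 213/13 = 10/13; seller burden = 213/13 − 197/13 = 16/13.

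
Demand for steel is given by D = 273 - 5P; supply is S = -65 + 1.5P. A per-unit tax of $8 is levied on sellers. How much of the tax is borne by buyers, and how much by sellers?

Pre-tax equilibrium: P* = 52, Q* = 13.
Tax on sellers shifts supply to S = -65 + 1.5(P − 8) = -77 + 1.5P.
273 - 5P = -77 + 1.5P gives buyer price Pb = 700/13; sellers receive Ps = 700/13 − 8 = 596/13.
New quantity: Q = 273 − 5(700/13) = 49/13.
Buyer burden = 700/13 − 52 = 24/13; seller burden = 52 − 596/13 = 80/13.

Buyers bear 24/13, sellers bear 80/13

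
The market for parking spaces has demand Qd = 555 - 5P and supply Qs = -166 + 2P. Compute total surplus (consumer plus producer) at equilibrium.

Total surplus = 560

Equilibrium: 555 - 5P = -166 + 2P gives P* = 103, Q* = 40.
Demand choke price: P = 111; supply starts at P = 83.
CS = ½(111 − 103)(40) = 160; PS = ½(103 − 83)(40) = 400.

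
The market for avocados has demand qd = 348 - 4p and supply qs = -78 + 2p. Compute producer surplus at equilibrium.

Producer surplus = 1024

Equilibrium: 348 - 4p = -78 + 2p gives p* = 71, q* = 64.
Supply starts at p = 39 (where qs = 0).
PS = ½(71 − 39)(64) = 1024.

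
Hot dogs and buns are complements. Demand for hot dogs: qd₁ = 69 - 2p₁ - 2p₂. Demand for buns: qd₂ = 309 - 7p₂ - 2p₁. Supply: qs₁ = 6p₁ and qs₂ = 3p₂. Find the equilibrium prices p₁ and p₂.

p₁ = 18/19, p₂ = 1167/38

Market 1: 69 - 2p₁ - 2p₂ = 6p₁ → 8p₁ + 2p₂ = 69.
Market 2: 10p₂ + 2p₁ = 309.
Eliminating p₂: 10×(1) − 2×(2) gives 76p₁ = 72, so p₁ = 18/19.
Back-substitute into (2): p₂ = (309 − 2×18/19) / 10 = 1167/38.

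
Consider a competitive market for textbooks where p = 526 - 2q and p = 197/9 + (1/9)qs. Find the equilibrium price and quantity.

p* = 920/19, q* = 4537/19

Set the two price expressions equal: 526 - 2q = 197/9 + (1/9)q.
4537/9 = (19/9)q, so q* = 4537/19.
p* = 526 − (2)(4537/19) = 920/19.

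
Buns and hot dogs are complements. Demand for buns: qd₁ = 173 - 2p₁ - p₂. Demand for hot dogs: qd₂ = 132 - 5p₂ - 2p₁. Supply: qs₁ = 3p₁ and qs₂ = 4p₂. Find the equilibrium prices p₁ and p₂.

Market 1: 173 - 2p₁ - p₂ = 3p₁ → 5p₁ + p₂ = 173.
Market 2: 9p₂ + 2p₁ = 132.
Eliminating p₂: 9×(1) − 1×(2) gives 43p₁ = 1425, so p₁ = 1425/43.
Back-substitute into (2): p₂ = (132 − 2×1425/43) / 9 = 314/43.

p₁ = 1425/43, p₂ = 314/43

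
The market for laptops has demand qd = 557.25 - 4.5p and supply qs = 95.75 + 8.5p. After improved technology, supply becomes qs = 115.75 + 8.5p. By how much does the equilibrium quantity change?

Δq = 90/13

Original equilibrium: p* = 35.5, q* = 397.5.
New equilibrium: 557.25 - 4.5p = 115.75 + 8.5p, so 441.5 = 13p and p' = 883/26; q' = 557.25 − 4.5(883/26) = 10515/26.
Change in quantity: 10515/26 − 397.5 = 90/13.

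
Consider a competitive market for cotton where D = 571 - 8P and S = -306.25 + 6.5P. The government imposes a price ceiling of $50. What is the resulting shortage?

Shortage = 152.25

Equilibrium price would be P* = 60.5, so the ceiling at 50 binds.
At P = 50: D = 571 − 8(50) = 171, S = -306.25 + 6.5(50) = 18.75.
Shortage = 171 − 18.75 = 152.25.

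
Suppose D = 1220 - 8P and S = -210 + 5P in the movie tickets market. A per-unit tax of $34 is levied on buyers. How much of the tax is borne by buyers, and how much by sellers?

Buyers bear 170/13, sellers bear 272/13

Pre-tax equilibrium: P* = 110, Q* = 340.
Tax on buyers shifts demand to D = 1220 − 8(P + 34) = 948 - 8P.
948 - 8P = -210 + 5P gives seller price Ps = 1158/13; buyers pay Pb = 1158/13 + 34 = 1600/13.
New quantity: Q = 1220 − 8(1600/13) = 3060/13.
Buyer burden = 1600/13 − 110 = 170/13; seller burden = 110 − 1158/13 = 272/13.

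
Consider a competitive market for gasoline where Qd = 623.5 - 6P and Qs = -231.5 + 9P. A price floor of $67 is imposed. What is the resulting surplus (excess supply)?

Surplus = 150

Equilibrium price would be P* = 57, so the floor at 67 binds.
At P = 67: Qd = 221.5, Qs = 371.5.
Surplus = 371.5 − 221.5 = 150.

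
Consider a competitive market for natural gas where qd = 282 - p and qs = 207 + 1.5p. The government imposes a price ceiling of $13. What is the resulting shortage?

Equilibrium price would be p* = 30, so the ceiling at 13 binds.
At p = 13: qd = 282 − 1(13) = 269, qs = 207 + 1.5(13) = 226.5.
Shortage = 269 − 226.5 = 42.5.

Shortage = 42.5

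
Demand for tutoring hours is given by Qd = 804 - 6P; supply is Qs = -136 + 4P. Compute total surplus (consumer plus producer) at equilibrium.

Equilibrium: 804 - 6P = -136 + 4P gives P* = 94, Q* = 240.
Demand choke price: P = 134; supply starts at P = 34.
CS = ½(134 − 94)(240) = 4800; PS = ½(94 − 34)(240) = 7200.

Total surplus = 12000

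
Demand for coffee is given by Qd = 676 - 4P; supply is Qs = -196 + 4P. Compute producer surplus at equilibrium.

Equilibrium: 676 - 4P = -196 + 4P gives P* = 109, Q* = 240.
Supply starts at P = 49 (where Qs = 0).
PS = ½(109 − 49)(240) = 7200.

Producer surplus = 7200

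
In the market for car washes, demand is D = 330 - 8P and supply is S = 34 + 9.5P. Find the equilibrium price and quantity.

Set D = S: 330 - 8P = 34 + 9.5P.
296 = 17.5P, so P* = 592/35.
Q* = 330 − 8(592/35) = 6814/35.

P* = 592/35, Q* = 6814/35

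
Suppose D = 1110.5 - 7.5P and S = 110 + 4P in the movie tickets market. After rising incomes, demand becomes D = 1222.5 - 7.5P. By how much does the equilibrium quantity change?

Original equilibrium: P* = 87, Q* = 458.
New equilibrium: 1222.5 - 7.5P = 110 + 4P, so 1112.5 = 11.5P and P' = 2225/23; Q' = 1222.5 − 7.5(2225/23) = 11430/23.
Change in quantity: 11430/23 − 458 = 896/23.

ΔQ = 896/23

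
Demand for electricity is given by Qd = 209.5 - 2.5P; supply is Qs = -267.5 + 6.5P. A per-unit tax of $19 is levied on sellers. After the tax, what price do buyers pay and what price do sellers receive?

Buyers pay 1201/18, sellers receive 859/18

Pre-tax equilibrium: P* = 53, Q* = 77.
Tax on sellers shifts supply to Qs = -267.5 + 6.5(P − 19) = -391 + 6.5P.
209.5 - 2.5P = -391 + 6.5P gives buyer price Pb = 1201/18; sellers receive Ps = 1201/18 − 19 = 859/18.
New quantity: Q = 209.5 − 2.5(1201/18) = 1537/36.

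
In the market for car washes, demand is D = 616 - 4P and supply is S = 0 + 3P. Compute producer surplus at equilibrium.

Equilibrium: 616 - 4P = 0 + 3P gives P* = 88, Q* = 264.
Supply starts at P = 0 (where S = 0).
PS = ½(88 − 0)(264) = 11616.

Producer surplus = 11616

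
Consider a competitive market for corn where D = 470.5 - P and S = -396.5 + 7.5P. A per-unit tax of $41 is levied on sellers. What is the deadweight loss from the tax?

Pre-tax equilibrium: P* = 102, Q* = 368.5.
Tax on sellers shifts supply to S = -396.5 + 7.5(P − 41) = -704 + 7.5P.
470.5 - P = -704 + 7.5P gives buyer price Pb = 2349/17; sellers receive Ps = 2349/17 − 41 = 1652/17.
New quantity: Q = 470.5 − 1(2349/17) = 11299/34.
DWL = ½ × 41 × (368.5 − 11299/34) = 25215/34.

Deadweight loss = 25215/34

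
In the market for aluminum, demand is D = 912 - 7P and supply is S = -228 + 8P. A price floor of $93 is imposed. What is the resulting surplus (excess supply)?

Surplus = 255

Equilibrium price would be P* = 76, so the floor at 93 binds.
At P = 93: D = 261, S = 516.
Surplus = 516 − 261 = 255.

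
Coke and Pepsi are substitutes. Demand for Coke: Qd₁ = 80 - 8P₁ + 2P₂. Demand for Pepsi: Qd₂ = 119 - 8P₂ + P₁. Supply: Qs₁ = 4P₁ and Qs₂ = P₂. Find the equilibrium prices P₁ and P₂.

Market 1: 80 - 8P₁ + 2P₂ = 4P₁ → 12P₁ - 2P₂ = 80.
Market 2: 9P₂ - P₁ = 119.
Eliminating P₂: 9×(1) + 2×(2) gives 106P₁ = 958, so P₁ = 479/53.
Back-substitute into (2): P₂ = (119 + 1×479/53) / 9 = 754/53.

P₁ = 479/53, P₂ = 754/53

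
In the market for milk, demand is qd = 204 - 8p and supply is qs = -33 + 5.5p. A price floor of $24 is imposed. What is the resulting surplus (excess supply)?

Equilibrium price would be p* = 158/9, so the floor at 24 binds.
At p = 24: qd = 12, qs = 99.
Surplus = 99 − 12 = 87.

Surplus = 87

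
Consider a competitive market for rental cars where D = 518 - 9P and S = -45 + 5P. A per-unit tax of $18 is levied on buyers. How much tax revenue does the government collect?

Pre-tax equilibrium: P* = 563/14, Q* = 2185/14.
Tax on buyers shifts demand to D = 518 − 9(P + 18) = 356 - 9P.
356 - 9P = -45 + 5P gives seller price Ps = 401/14; buyers pay Pb = 401/14 + 18 = 653/14.
New quantity: Q = 518 − 9(653/14) = 1375/14.
Revenue = 18 × 1375/14 = 12375/7.

Tax revenue = 12375/7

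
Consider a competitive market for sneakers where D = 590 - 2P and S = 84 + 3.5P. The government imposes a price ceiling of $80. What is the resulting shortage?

Shortage = 66

Equilibrium price would be P* = 92, so the ceiling at 80 binds.
At P = 80: D = 590 − 2(80) = 430, S = 84 + 3.5(80) = 364.
Shortage = 430 − 364 = 66.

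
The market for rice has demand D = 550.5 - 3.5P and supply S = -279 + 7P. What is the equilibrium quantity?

Set D = S: 550.5 - 3.5P = -279 + 7P.
829.5 = 10.5P, so P* = 79.
Q* = 550.5 − 3.5(79) = 274.

Q* = 274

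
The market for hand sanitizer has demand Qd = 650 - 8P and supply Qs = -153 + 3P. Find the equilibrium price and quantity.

P* = 73, Q* = 66

Set Qd = Qs: 650 - 8P = -153 + 3P.
803 = 11P, so P* = 73.
Q* = 650 − 8(73) = 66.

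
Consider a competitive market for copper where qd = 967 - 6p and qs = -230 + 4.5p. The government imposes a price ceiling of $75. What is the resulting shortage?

Equilibrium price would be p* = 114, so the ceiling at 75 binds.
At p = 75: qd = 967 − 6(75) = 517, qs = -230 + 4.5(75) = 107.5.
Shortage = 517 − 107.5 = 409.5.

Shortage = 409.5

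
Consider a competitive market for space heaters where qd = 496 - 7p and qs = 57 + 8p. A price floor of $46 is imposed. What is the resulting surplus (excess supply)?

Surplus = 251

Equilibrium price would be p* = 439/15, so the floor at 46 binds.
At p = 46: qd = 174, qs = 425.
Surplus = 425 − 174 = 251.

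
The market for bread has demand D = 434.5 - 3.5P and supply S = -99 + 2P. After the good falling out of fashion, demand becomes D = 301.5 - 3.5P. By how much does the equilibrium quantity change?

ΔQ = -532/11

Original equilibrium: P* = 97, Q* = 95.
New equilibrium: 301.5 - 3.5P = -99 + 2P, so 400.5 = 5.5P and P' = 801/11; Q' = 301.5 − 3.5(801/11) = 513/11.
Change in quantity: 513/11 − 95 = -532/11.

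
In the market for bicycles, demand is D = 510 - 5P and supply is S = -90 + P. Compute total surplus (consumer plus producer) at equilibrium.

Equilibrium: 510 - 5P = -90 + P gives P* = 100, Q* = 10.
Demand choke price: P = 102; supply starts at P = 90.
CS = ½(102 − 100)(10) = 10; PS = ½(100 − 90)(10) = 50.

Total surplus = 60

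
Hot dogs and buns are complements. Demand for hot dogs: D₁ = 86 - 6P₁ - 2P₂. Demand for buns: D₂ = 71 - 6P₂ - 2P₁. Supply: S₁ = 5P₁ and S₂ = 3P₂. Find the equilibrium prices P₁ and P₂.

P₁ = 632/95, P₂ = 609/95

Market 1: 86 - 6P₁ - 2P₂ = 5P₁ → 11P₁ + 2P₂ = 86.
Market 2: 9P₂ + 2P₁ = 71.
Eliminating P₂: 9×(1) − 2×(2) gives 95P₁ = 632, so P₁ = 632/95.
Back-substitute into (2): P₂ = (71 − 2×632/95) / 9 = 609/95.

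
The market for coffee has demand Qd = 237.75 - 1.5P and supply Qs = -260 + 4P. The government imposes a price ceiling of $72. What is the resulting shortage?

Shortage = 101.75

Equilibrium price would be P* = 90.5, so the ceiling at 72 binds.
At P = 72: Qd = 237.75 − 1.5(72) = 129.75, Qs = -260 + 4(72) = 28.
Shortage = 129.75 − 28 = 101.75.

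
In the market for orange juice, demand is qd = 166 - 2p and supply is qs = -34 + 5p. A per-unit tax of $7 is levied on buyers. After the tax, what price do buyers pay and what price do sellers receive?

Buyers pay 235/7, sellers receive 186/7

Pre-tax equilibrium: p* = 200/7, q* = 762/7.
Tax on buyers shifts demand to qd = 166 − 2(p + 7) = 152 - 2p.
152 - 2p = -34 + 5p gives seller price ps = 186/7; buyers pay pb = 186/7 + 7 = 235/7.
New quantity: q = 166 − 2(235/7) = 692/7.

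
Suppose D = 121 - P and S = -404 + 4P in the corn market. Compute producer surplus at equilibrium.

Producer surplus = 32

Equilibrium: 121 - P = -404 + 4P gives P* = 105, Q* = 16.
Supply starts at P = 101 (where S = 0).
PS = ½(105 − 101)(16) = 32.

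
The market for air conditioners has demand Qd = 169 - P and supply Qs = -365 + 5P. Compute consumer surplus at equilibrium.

Consumer surplus = 3200

Equilibrium: 169 - P = -365 + 5P gives P* = 89, Q* = 80.
Demand choke price (Qd = 0): P = 169.
CS = ½(169 − 89)(80) = 3200.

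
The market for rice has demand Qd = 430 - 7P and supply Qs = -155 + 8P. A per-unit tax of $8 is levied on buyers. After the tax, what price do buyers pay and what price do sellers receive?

Buyers pay 649/15, sellers receive 529/15

Pre-tax equilibrium: P* = 39, Q* = 157.
Tax on buyers shifts demand to Qd = 430 − 7(P + 8) = 374 - 7P.
374 - 7P = -155 + 8P gives seller price Ps = 529/15; buyers pay Pb = 529/15 + 8 = 649/15.
New quantity: Q = 430 − 7(649/15) = 1907/15.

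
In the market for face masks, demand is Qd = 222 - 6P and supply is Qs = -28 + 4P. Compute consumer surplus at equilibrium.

Consumer surplus = 432

Equilibrium: 222 - 6P = -28 + 4P gives P* = 25, Q* = 72.
Demand choke price (Qd = 0): P = 37.
CS = ½(37 − 25)(72) = 432.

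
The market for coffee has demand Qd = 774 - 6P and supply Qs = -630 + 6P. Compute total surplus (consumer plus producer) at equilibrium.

Equilibrium: 774 - 6P = -630 + 6P gives P* = 117, Q* = 72.
Demand choke price: P = 129; supply starts at P = 105.
CS = ½(129 − 117)(72) = 432; PS = ½(117 − 105)(72) = 432.

Total surplus = 864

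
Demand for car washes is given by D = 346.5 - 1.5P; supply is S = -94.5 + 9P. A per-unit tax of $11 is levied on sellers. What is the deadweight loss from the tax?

Deadweight loss = 1089/14

Pre-tax equilibrium: P* = 42, Q* = 283.5.
Tax on sellers shifts supply to S = -94.5 + 9(P − 11) = -193.5 + 9P.
346.5 - 1.5P = -193.5 + 9P gives buyer price Pb = 360/7; sellers receive Ps = 360/7 − 11 = 283/7.
New quantity: Q = 346.5 − 1.5(360/7) = 3771/14.
DWL = ½ × 11 × (283.5 − 3771/14) = 1089/14.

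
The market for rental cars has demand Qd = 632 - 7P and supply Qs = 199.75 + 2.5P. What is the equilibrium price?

Set Qd = Qs: 632 - 7P = 199.75 + 2.5P.
432.25 = 9.5P, so P* = 45.5.
Q* = 632 − 7(45.5) = 313.5.

P* = 45.5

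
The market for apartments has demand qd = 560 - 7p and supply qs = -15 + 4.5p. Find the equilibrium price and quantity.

Set qd = qs: 560 - 7p = -15 + 4.5p.
575 = 11.5p, so p* = 50.
q* = 560 − 7(50) = 210.

p* = 50, q* = 210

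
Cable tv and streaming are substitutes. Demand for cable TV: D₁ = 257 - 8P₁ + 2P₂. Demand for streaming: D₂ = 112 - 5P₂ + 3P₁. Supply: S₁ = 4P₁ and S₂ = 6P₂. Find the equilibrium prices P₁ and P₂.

P₁ = 339/14, P₂ = 235/14

Market 1: 257 - 8P₁ + 2P₂ = 4P₁ → 12P₁ - 2P₂ = 257.
Market 2: 11P₂ - 3P₁ = 112.
Eliminating P₂: 11×(1) + 2×(2) gives 126P₁ = 3051, so P₁ = 339/14.
Back-substitute into (2): P₂ = (112 + 3×339/14) / 11 = 235/14.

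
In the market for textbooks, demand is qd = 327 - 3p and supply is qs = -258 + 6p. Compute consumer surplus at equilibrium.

Consumer surplus = 2904

Equilibrium: 327 - 3p = -258 + 6p gives p* = 65, q* = 132.
Demand choke price (qd = 0): p = 109.
CS = ½(109 − 65)(132) = 2904.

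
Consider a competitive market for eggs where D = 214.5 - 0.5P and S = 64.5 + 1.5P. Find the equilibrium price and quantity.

P* = 75, Q* = 177

Set D = S: 214.5 - 0.5P = 64.5 + 1.5P.
150 = 2P, so P* = 75.
Q* = 214.5 − 0.5(75) = 177.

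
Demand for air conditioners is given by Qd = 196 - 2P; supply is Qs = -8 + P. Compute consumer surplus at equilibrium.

Equilibrium: 196 - 2P = -8 + P gives P* = 68, Q* = 60.
Demand choke price (Qd = 0): P = 98.
CS = ½(98 − 68)(60) = 900.

Consumer surplus = 900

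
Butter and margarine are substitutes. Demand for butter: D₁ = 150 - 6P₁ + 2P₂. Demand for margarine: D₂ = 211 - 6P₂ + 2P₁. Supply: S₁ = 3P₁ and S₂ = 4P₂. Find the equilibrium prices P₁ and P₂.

P₁ = 961/43, P₂ = 2199/86

Market 1: 150 - 6P₁ + 2P₂ = 3P₁ → 9P₁ - 2P₂ = 150.
Market 2: 10P₂ - 2P₁ = 211.
Eliminating P₂: 10×(1) + 2×(2) gives 86P₁ = 1922, so P₁ = 961/43.
Back-substitute into (2): P₂ = (211 + 2×961/43) / 10 = 2199/86.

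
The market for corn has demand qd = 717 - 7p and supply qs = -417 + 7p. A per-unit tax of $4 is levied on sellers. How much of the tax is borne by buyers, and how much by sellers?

Pre-tax equilibrium: p* = 81, q* = 150.
Tax on sellers shifts supply to qs = -417 + 7(p − 4) = -445 + 7p.
717 - 7p = -445 + 7p gives buyer price pb = 83; sellers receive ps = 83 − 4 = 79.
New quantity: q = 717 − 7(83) = 136.
Buyer burden = 83 − 81 = 2; seller burden = 81 − 79 = 2.

Buyers bear $2, sellers bear $2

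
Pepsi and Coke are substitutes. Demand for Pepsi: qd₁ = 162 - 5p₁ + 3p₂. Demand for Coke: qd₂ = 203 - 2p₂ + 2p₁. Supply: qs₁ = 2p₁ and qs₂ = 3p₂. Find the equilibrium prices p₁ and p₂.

p₁ = 1419/29, p₂ = 1745/29

Market 1: 162 - 5p₁ + 3p₂ = 2p₁ → 7p₁ - 3p₂ = 162.
Market 2: 5p₂ - 2p₁ = 203.
Eliminating p₂: 5×(1) + 3×(2) gives 29p₁ = 1419, so p₁ = 1419/29.
Back-substitute into (2): p₂ = (203 + 2×1419/29) / 5 = 1745/29.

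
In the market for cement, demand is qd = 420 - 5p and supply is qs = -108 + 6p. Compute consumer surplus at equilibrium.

Consumer surplus = 3240

Equilibrium: 420 - 5p = -108 + 6p gives p* = 48, q* = 180.
Demand choke price (qd = 0): p = 84.
CS = ½(84 − 48)(180) = 3240.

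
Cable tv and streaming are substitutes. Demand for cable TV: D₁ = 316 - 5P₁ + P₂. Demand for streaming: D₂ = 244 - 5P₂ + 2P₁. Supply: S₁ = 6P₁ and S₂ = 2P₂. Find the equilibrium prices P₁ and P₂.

Market 1: 316 - 5P₁ + P₂ = 6P₁ → 11P₁ - P₂ = 316.
Market 2: 7P₂ - 2P₁ = 244.
Eliminating P₂: 7×(1) + 1×(2) gives 75P₁ = 2456, so P₁ = 2456/75.
Back-substitute into (2): P₂ = (244 + 2×2456/75) / 7 = 3316/75.

P₁ = 2456/75, P₂ = 3316/75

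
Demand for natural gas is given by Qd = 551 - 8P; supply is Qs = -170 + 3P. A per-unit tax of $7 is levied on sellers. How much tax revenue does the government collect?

Tax revenue = 875/11

Pre-tax equilibrium: P* = 721/11, Q* = 293/11.
Tax on sellers shifts supply to Qs = -170 + 3(P − 7) = -191 + 3P.
551 - 8P = -191 + 3P gives buyer price Pb = 742/11; sellers receive Ps = 742/11 − 7 = 665/11.
New quantity: Q = 551 − 8(742/11) = 125/11.
Revenue = 7 × 125/11 = 875/11.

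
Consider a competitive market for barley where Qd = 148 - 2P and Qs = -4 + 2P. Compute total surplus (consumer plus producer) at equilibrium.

Equilibrium: 148 - 2P = -4 + 2P gives P* = 38, Q* = 72.
Demand choke price: P = 74; supply starts at P = 2.
CS = ½(74 − 38)(72) = 1296; PS = ½(38 − 2)(72) = 1296.

Total surplus = 2592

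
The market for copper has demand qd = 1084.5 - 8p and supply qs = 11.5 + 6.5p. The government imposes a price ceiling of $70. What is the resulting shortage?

Equilibrium price would be p* = 74, so the ceiling at 70 binds.
At p = 70: qd = 1084.5 − 8(70) = 524.5, qs = 11.5 + 6.5(70) = 466.5.
Shortage = 524.5 − 466.5 = 58.

Shortage = 58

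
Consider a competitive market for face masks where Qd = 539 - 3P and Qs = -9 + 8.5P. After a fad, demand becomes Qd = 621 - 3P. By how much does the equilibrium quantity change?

Original equilibrium: P* = 1096/23, Q* = 9109/23.
New equilibrium: 621 - 3P = -9 + 8.5P, so 630 = 11.5P and P' = 1260/23; Q' = 621 − 3(1260/23) = 10503/23.
Change in quantity: 10503/23 − 9109/23 = 1394/23.

ΔQ = 1394/23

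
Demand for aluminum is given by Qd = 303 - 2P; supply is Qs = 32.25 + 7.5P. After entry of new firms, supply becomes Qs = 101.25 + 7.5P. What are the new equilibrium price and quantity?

Original equilibrium: P* = 28.5, Q* = 246.
New equilibrium: 303 - 2P = 101.25 + 7.5P, so 201.75 = 9.5P and P' = 807/38; Q' = 303 − 2(807/38) = 4950/19.

P' = 807/38, Q' = 4950/19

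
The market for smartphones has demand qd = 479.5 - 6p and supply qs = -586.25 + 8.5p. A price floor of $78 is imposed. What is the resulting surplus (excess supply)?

Equilibrium price would be p* = 73.5, so the floor at 78 binds.
At p = 78: qd = 11.5, qs = 76.75.
Surplus = 76.75 − 11.5 = 65.25.

Surplus = 65.25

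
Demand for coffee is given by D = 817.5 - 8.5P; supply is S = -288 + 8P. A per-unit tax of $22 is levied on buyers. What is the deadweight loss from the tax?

Deadweight loss = 2992/3

Pre-tax equilibrium: P* = 67, Q* = 248.
Tax on buyers shifts demand to D = 817.5 − 8.5(P + 22) = 630.5 - 8.5P.
630.5 - 8.5P = -288 + 8P gives seller price Ps = 167/3; buyers pay Pb = 167/3 + 22 = 233/3.
New quantity: Q = 817.5 − 8.5(233/3) = 472/3.
DWL = ½ × 22 × (248 − 472/3) = 2992/3.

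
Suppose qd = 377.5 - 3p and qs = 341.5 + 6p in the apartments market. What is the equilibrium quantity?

q* = 365.5

Set qd = qs: 377.5 - 3p = 341.5 + 6p.
36 = 9p, so p* = 4.
q* = 377.5 − 3(4) = 365.5.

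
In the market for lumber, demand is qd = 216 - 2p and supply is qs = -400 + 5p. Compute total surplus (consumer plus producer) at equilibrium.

Equilibrium: 216 - 2p = -400 + 5p gives p* = 88, q* = 40.
Demand choke price: p = 108; supply starts at p = 80.
CS = ½(108 − 88)(40) = 400; PS = ½(88 − 80)(40) = 160.

Total surplus = 560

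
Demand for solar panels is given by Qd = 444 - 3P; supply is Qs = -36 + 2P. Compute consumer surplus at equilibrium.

Equilibrium: 444 - 3P = -36 + 2P gives P* = 96, Q* = 156.
Demand choke price (Qd = 0): P = 148.
CS = ½(148 − 96)(156) = 4056.

Consumer surplus = 4056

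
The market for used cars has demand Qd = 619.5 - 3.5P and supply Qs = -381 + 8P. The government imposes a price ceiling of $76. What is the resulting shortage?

Equilibrium price would be P* = 87, so the ceiling at 76 binds.
At P = 76: Qd = 619.5 − 3.5(76) = 353.5, Qs = -381 + 8(76) = 227.
Shortage = 353.5 − 227 = 126.5.

Shortage = 126.5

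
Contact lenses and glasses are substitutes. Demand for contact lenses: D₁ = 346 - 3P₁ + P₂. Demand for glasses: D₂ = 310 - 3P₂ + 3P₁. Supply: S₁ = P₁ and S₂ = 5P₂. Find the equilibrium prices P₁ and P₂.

P₁ = 3078/29, P₂ = 2278/29

Market 1: 346 - 3P₁ + P₂ = P₁ → 4P₁ - P₂ = 346.
Market 2: 8P₂ - 3P₁ = 310.
Eliminating P₂: 8×(1) + 1×(2) gives 29P₁ = 3078, so P₁ = 3078/29.
Back-substitute into (2): P₂ = (310 + 3×3078/29) / 8 = 2278/29.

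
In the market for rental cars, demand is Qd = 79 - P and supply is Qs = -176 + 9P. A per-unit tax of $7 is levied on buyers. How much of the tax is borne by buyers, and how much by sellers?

Pre-tax equilibrium: P* = 25.5, Q* = 53.5.
Tax on buyers shifts demand to Qd = 79 − 1(P + 7) = 72 - P.
72 - P = -176 + 9P gives seller price Ps = 24.8; buyers pay Pb = 24.8 + 7 = 31.8.
New quantity: Q = 79 − 1(31.8) = 47.2.
Buyer burden = 31.8 − 25.5 = 6.3; seller burden = 25.5 − 24.8 = 0.7.

Buyers bear $6.3, sellers bear $0.7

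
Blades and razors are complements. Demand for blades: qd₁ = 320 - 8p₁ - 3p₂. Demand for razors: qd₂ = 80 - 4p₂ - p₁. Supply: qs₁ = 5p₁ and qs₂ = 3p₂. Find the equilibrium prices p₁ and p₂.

Market 1: 320 - 8p₁ - 3p₂ = 5p₁ → 13p₁ + 3p₂ = 320.
Market 2: 7p₂ + p₁ = 80.
Eliminating p₂: 7×(1) − 3×(2) gives 88p₁ = 2000, so p₁ = 250/11.
Back-substitute into (2): p₂ = (80 − 1×250/11) / 7 = 90/11.

p₁ = 250/11, p₂ = 90/11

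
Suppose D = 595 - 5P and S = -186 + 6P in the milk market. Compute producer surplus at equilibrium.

Producer surplus = 4800

Equilibrium: 595 - 5P = -186 + 6P gives P* = 71, Q* = 240.
Supply starts at P = 31 (where S = 0).
PS = ½(71 − 31)(240) = 4800.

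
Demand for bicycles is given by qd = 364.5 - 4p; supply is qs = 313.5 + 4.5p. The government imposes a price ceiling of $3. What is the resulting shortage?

Shortage = 25.5

Equilibrium price would be p* = 6, so the ceiling at 3 binds.
At p = 3: qd = 364.5 − 4(3) = 352.5, qs = 313.5 + 4.5(3) = 327.
Shortage = 352.5 − 327 = 25.5.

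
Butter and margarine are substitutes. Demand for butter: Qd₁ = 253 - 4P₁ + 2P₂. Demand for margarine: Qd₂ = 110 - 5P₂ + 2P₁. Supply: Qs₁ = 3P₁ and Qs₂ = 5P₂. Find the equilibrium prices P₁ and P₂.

P₁ = 125/3, P₂ = 58/3

Market 1: 253 - 4P₁ + 2P₂ = 3P₁ → 7P₁ - 2P₂ = 253.
Market 2: 10P₂ - 2P₁ = 110.
Eliminating P₂: 10×(1) + 2×(2) gives 66P₁ = 2750, so P₁ = 125/3.
Back-substitute into (2): P₂ = (110 + 2×125/3) / 10 = 58/3.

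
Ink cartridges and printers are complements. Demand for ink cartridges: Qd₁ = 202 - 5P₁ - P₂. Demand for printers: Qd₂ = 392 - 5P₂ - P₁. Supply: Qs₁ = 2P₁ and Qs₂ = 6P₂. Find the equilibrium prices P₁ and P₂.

Market 1: 202 - 5P₁ - P₂ = 2P₁ → 7P₁ + P₂ = 202.
Market 2: 11P₂ + P₁ = 392.
Eliminating P₂: 11×(1) − 1×(2) gives 76P₁ = 1830, so P₁ = 915/38.
Back-substitute into (2): P₂ = (392 − 1×915/38) / 11 = 1271/38.

P₁ = 915/38, P₂ = 1271/38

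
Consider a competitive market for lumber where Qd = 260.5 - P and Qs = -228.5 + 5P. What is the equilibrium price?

P* = 81.5

Set Qd = Qs: 260.5 - P = -228.5 + 5P.
489 = 6P, so P* = 81.5.
Q* = 260.5 − 1(81.5) = 179.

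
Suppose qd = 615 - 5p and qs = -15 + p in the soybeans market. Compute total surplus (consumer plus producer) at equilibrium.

Equilibrium: 615 - 5p = -15 + p gives p* = 105, q* = 90.
Demand choke price: p = 123; supply starts at p = 15.
CS = ½(123 − 105)(90) = 810; PS = ½(105 − 15)(90) = 4050.

Total surplus = 4860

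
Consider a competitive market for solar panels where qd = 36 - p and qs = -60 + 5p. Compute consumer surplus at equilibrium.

Consumer surplus = 200

Equilibrium: 36 - p = -60 + 5p gives p* = 16, q* = 20.
Demand choke price (qd = 0): p = 36.
CS = ½(36 − 16)(20) = 200.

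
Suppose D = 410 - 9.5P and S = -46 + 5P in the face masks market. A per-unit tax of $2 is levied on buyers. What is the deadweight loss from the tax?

Pre-tax equilibrium: P* = 912/29, Q* = 3226/29.
Tax on buyers shifts demand to D = 410 − 9.5(P + 2) = 391 - 9.5P.
391 - 9.5P = -46 + 5P gives seller price Ps = 874/29; buyers pay Pb = 874/29 + 2 = 932/29.
New quantity: Q = 410 − 9.5(932/29) = 3036/29.
DWL = ½ × 2 × (3226/29 − 3036/29) = 190/29.

Deadweight loss = 190/29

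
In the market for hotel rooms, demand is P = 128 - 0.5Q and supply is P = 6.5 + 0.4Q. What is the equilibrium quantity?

Q* = 135

Set the two price expressions equal: 128 - 0.5Q = 6.5 + 0.4Q.
121.5 = 0.9Q, so Q* = 135.
P* = 128 − (0.5)(135) = 60.5.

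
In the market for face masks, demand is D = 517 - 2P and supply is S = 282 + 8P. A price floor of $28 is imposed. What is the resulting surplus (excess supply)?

Equilibrium price would be P* = 23.5, so the floor at 28 binds.
At P = 28: D = 461, S = 506.
Surplus = 506 − 461 = 45.

Surplus = 45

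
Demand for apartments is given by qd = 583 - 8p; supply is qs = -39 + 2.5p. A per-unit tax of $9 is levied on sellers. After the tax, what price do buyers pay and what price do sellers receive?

Pre-tax equilibrium: p* = 1244/21, q* = 2291/21.
Tax on sellers shifts supply to qs = -39 + 2.5(p − 9) = -61.5 + 2.5p.
583 - 8p = -61.5 + 2.5p gives buyer price pb = 1289/21; sellers receive ps = 1289/21 − 9 = 1100/21.
New quantity: q = 583 − 8(1289/21) = 1931/21.

Buyers pay 1289/21, sellers receive 1100/21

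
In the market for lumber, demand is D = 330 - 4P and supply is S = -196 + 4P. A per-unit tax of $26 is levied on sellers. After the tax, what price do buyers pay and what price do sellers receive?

Buyers pay $78.75, sellers receive $52.75

Pre-tax equilibrium: P* = 65.75, Q* = 67.
Tax on sellers shifts supply to S = -196 + 4(P − 26) = -300 + 4P.
330 - 4P = -300 + 4P gives buyer price Pb = 78.75; sellers receive Ps = 78.75 − 26 = 52.75.
New quantity: Q = 330 − 4(78.75) = 15.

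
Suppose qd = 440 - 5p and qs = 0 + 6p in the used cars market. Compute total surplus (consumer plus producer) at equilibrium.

Equilibrium: 440 - 5p = 0 + 6p gives p* = 40, q* = 240.
Demand choke price: p = 88; supply starts at p = 0.
CS = ½(88 − 40)(240) = 5760; PS = ½(40 − 0)(240) = 4800.

Total surplus = 10560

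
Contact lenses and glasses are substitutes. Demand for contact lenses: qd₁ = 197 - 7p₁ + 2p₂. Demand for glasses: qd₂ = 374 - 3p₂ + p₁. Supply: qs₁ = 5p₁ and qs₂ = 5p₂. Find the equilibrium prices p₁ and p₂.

p₁ = 1162/47, p₂ = 4685/94

Market 1: 197 - 7p₁ + 2p₂ = 5p₁ → 12p₁ - 2p₂ = 197.
Market 2: 8p₂ - p₁ = 374.
Eliminating p₂: 8×(1) + 2×(2) gives 94p₁ = 2324, so p₁ = 1162/47.
Back-substitute into (2): p₂ = (374 + 1×1162/47) / 8 = 4685/94.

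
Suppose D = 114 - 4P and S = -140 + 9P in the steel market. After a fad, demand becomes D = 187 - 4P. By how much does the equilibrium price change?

ΔP = 73/13

Original equilibrium: P* = 254/13, Q* = 466/13.
New equilibrium: 187 - 4P = -140 + 9P, so 327 = 13P and P' = 327/13; Q' = 187 − 4(327/13) = 1123/13.
Change in price: 327/13 − 254/13 = 73/13.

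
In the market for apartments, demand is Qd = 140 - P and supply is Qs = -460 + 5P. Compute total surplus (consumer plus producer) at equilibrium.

Total surplus = 960

Equilibrium: 140 - P = -460 + 5P gives P* = 100, Q* = 40.
Demand choke price: P = 140; supply starts at P = 92.
CS = ½(140 − 100)(40) = 800; PS = ½(100 − 92)(40) = 160.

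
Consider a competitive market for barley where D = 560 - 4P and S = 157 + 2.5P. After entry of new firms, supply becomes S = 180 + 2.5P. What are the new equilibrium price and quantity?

Original equilibrium: P* = 62, Q* = 312.
New equilibrium: 560 - 4P = 180 + 2.5P, so 380 = 6.5P and P' = 760/13; Q' = 560 − 4(760/13) = 4240/13.

P' = 760/13, Q' = 4240/13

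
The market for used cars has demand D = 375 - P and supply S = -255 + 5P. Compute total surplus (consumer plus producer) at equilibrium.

Equilibrium: 375 - P = -255 + 5P gives P* = 105, Q* = 270.
Demand choke price: P = 375; supply starts at P = 51.
CS = ½(375 − 105)(270) = 36450; PS = ½(105 − 51)(270) = 7290.

Total surplus = 43740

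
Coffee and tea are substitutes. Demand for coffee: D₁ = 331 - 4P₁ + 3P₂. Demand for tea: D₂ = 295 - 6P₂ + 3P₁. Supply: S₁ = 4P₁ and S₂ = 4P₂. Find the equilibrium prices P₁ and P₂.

P₁ = 4195/71, P₂ = 3353/71

Market 1: 331 - 4P₁ + 3P₂ = 4P₁ → 8P₁ - 3P₂ = 331.
Market 2: 10P₂ - 3P₁ = 295.
Eliminating P₂: 10×(1) + 3×(2) gives 71P₁ = 4195, so P₁ = 4195/71.
Back-substitute into (2): P₂ = (295 + 3×4195/71) / 10 = 3353/71.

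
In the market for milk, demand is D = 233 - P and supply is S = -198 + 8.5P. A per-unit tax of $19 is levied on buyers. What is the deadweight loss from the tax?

Deadweight loss = 161.5

Pre-tax equilibrium: P* = 862/19, Q* = 3565/19.
Tax on buyers shifts demand to D = 233 − 1(P + 19) = 214 - P.
214 - P = -198 + 8.5P gives seller price Ps = 824/19; buyers pay Pb = 824/19 + 19 = 1185/19.
New quantity: Q = 233 − 1(1185/19) = 3242/19.
DWL = ½ × 19 × (3565/19 − 3242/19) = 161.5.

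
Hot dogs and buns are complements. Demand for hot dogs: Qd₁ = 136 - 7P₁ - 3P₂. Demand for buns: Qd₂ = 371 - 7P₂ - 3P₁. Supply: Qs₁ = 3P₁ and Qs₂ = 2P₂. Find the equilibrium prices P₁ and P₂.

Market 1: 136 - 7P₁ - 3P₂ = 3P₁ → 10P₁ + 3P₂ = 136.
Market 2: 9P₂ + 3P₁ = 371.
Eliminating P₂: 9×(1) − 3×(2) gives 81P₁ = 111, so P₁ = 37/27.
Back-substitute into (2): P₂ = (371 − 3×37/27) / 9 = 3302/81.

P₁ = 37/27, P₂ = 3302/81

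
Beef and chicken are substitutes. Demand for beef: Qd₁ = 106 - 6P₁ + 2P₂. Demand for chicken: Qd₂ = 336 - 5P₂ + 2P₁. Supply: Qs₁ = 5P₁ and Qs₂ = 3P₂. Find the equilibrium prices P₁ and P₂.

P₁ = 380/21, P₂ = 977/21

Market 1: 106 - 6P₁ + 2P₂ = 5P₁ → 11P₁ - 2P₂ = 106.
Market 2: 8P₂ - 2P₁ = 336.
Eliminating P₂: 8×(1) + 2×(2) gives 84P₁ = 1520, so P₁ = 380/21.
Back-substitute into (2): P₂ = (336 + 2×380/21) / 8 = 977/21.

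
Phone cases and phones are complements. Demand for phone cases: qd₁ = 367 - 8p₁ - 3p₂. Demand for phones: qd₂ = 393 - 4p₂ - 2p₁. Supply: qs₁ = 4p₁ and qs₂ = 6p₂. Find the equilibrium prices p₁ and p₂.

p₁ = 2491/114, p₂ = 1991/57

Market 1: 367 - 8p₁ - 3p₂ = 4p₁ → 12p₁ + 3p₂ = 367.
Market 2: 10p₂ + 2p₁ = 393.
Eliminating p₂: 10×(1) − 3×(2) gives 114p₁ = 2491, so p₁ = 2491/114.
Back-substitute into (2): p₂ = (393 − 2×2491/114) / 10 = 1991/57.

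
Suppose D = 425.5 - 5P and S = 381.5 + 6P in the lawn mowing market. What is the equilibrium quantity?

Q* = 405.5

Set D = S: 425.5 - 5P = 381.5 + 6P.
44 = 11P, so P* = 4.
Q* = 425.5 − 5(4) = 405.5.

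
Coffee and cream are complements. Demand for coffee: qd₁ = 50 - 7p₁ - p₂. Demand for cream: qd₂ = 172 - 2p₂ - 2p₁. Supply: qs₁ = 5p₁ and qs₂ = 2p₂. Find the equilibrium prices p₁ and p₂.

Market 1: 50 - 7p₁ - p₂ = 5p₁ → 12p₁ + p₂ = 50.
Market 2: 4p₂ + 2p₁ = 172.
Eliminating p₂: 4×(1) − 1×(2) gives 46p₁ = 28, so p₁ = 14/23.
Back-substitute into (2): p₂ = (172 − 2×14/23) / 4 = 982/23.

p₁ = 14/23, p₂ = 982/23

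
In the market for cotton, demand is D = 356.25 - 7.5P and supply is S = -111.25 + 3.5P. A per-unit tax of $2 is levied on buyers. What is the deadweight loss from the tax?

Deadweight loss = 105/22

Pre-tax equilibrium: P* = 42.5, Q* = 37.5.
Tax on buyers shifts demand to D = 356.25 − 7.5(P + 2) = 341.25 - 7.5P.
341.25 - 7.5P = -111.25 + 3.5P gives seller price Ps = 905/22; buyers pay Pb = 905/22 + 2 = 949/22.
New quantity: Q = 356.25 − 7.5(949/22) = 360/11.
DWL = ½ × 2 × (37.5 − 360/11) = 105/22.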